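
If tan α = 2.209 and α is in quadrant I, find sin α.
sin α = 0.911 (using tan²α + 1 = sec²α)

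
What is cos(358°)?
cos(358°) = 0.9994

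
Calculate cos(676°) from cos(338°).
cos(676°) = cos²338° - sin²338° = 0.7193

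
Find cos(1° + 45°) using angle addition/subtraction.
cos(1° + 45°) = cos 1° cos 45° - sin 1° sin 45° = 0.6947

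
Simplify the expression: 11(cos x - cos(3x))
11(cos x - cos(3x)) = 11(2 sin(2x) sin x) (using Sum-to-product)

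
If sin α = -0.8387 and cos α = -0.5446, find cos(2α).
cos(2α) = cos²α - sin²α = -0.4068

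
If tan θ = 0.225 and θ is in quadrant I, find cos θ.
cos θ = 0.9756 (using tan²θ + 1 = sec²θ)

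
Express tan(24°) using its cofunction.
tan(24°) = cot(90° - 24°) = cot(66°)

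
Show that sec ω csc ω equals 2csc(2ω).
RHS = 2/sin(2ω) = 2/(2 sin ω cos ω) = 1/(sin ω cos ω) = (1/cos ω)(1/sin ω) = sec ω csc ω = LHS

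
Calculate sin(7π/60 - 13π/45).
sin(7π/60 - 13π/45) = sin 7π/60 cos 13π/45 - cos 7π/60 sin 13π/45 = -0.515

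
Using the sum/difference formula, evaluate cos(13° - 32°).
cos(13° - 32°) = cos 13° cos 32° + sin 13° sin 32° = 0.9455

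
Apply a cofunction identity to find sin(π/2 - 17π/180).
sin(π/2 - 17π/180) = cos(17π/180) = 0.9563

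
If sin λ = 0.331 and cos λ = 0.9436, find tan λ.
tan λ = sin λ / cos λ = 0.3508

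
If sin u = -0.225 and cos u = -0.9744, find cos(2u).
cos(2u) = cos²u - sin²u = 0.8988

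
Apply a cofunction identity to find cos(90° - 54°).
cos(90° - 54°) = sin(54°) = 0.809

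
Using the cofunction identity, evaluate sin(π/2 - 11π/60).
sin(π/2 - 11π/60) = cos(11π/60) = 0.8387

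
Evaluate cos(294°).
cos(294°) = 0.4067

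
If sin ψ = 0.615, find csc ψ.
csc ψ = 1/sin ψ = 1.626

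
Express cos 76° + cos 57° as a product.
cos 76° + cos 57° = 2 cos(66.5°) cos(9.5°)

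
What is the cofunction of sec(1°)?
sec(1°) = csc(90° - 1°) = csc(89°)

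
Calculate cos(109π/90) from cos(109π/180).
cos(109π/90) = cos²109π/180 - sin²109π/180 = -0.788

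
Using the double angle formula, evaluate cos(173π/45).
cos(173π/45) = cos²173π/90 - sin²173π/90 = 0.8829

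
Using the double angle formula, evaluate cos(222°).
cos(222°) = cos²111° - sin²111° = -0.7431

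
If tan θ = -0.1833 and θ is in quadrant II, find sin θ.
sin θ = 0.1803 (using tan²θ + 1 = sec²θ)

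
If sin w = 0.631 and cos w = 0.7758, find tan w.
tan w = sin w / cos w = 0.8134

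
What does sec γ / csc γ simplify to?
sec γ / csc γ = tan γ (using Reciprocal identities)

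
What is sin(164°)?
sin(164°) = 0.2756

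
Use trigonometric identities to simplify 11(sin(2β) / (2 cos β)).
11(sin(2β) / (2 cos β)) = 11(sin β) (using Double angle)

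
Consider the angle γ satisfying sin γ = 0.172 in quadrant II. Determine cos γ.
cos γ = ±√(1 - sin²γ) = -0.9851 (negative in QII)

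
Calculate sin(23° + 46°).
sin(23° + 46°) = sin 23° cos 46° + cos 23° sin 46° = 0.9336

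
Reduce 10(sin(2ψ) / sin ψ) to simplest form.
10(sin(2ψ) / sin ψ) = 10(2 cos ψ) (using Double angle)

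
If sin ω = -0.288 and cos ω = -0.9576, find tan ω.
tan ω = sin ω / cos ω = 0.3008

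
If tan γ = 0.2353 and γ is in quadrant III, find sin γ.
sin γ = -0.229 (using tan²γ + 1 = sec²γ)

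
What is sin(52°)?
sin(52°) = 0.788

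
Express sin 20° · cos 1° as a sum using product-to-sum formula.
sin 20° cos 1° = (1/2)[sin(20°+1°) + sin(20°-1°)]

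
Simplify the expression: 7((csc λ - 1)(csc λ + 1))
7((csc λ - 1)(csc λ + 1)) = 7(cot²λ) (using Diff. of squares)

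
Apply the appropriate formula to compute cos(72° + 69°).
cos(72° + 69°) = cos 72° cos 69° - sin 72° sin 69° = -0.7771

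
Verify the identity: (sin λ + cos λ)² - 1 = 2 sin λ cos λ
LHS = sin²λ + 2 sin λ cos λ + cos²λ - 1 = (sin²λ + cos²λ) + 2 sin λ cos λ - 1 = 1 + 2 sin λ cos λ - 1 = 2 sin λ cos λ = RHS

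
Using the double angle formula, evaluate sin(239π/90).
sin(239π/90) = 2 sin 239π/180 cos 239π/180 = 0.8829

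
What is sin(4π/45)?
sin(4π/45) = 0.2756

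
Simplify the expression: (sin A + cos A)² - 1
(sin A + cos A)² - 1 = sin(2A) (using Pythagorean + double angle)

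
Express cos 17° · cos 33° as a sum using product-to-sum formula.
cos 17° cos 33° = (1/2)[cos(17°-33°) + cos(17°+33°)]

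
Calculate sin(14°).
sin(14°) = 0.2419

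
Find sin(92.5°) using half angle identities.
sin(92.5°) = √((1 - cos 185°)/2) = 0.999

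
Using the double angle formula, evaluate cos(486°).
cos(486°) = cos²243° - sin²243° = -0.5878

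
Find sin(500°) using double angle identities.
sin(500°) = 2 sin 250° cos 250° = 0.6428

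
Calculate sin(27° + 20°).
sin(27° + 20°) = sin 27° cos 20° + cos 27° sin 20° = 0.7314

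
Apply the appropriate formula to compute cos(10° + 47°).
cos(10° + 47°) = cos 10° cos 47° - sin 10° sin 47° = 0.5446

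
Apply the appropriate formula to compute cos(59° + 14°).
cos(59° + 14°) = cos 59° cos 14° - sin 59° sin 14° = 0.2924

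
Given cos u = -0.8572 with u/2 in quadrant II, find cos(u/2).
cos(u/2) = ±√((1 + cos u)/2); negative since u/2 ∈ QII, so cos(u/2) = -0.2672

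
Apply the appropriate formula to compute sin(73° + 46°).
sin(73° + 46°) = sin 73° cos 46° + cos 73° sin 46° = 0.8746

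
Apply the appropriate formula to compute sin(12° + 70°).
sin(12° + 70°) = sin 12° cos 70° + cos 12° sin 70° = 0.9903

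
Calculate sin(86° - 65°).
sin(86° - 65°) = sin 86° cos 65° - cos 86° sin 65° = 0.3584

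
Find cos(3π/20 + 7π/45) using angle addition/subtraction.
cos(3π/20 + 7π/45) = cos 3π/20 cos 7π/45 - sin 3π/20 sin 7π/45 = 0.5736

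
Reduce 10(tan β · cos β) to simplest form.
10(tan β · cos β) = 10(sin β) (using Quotient identity)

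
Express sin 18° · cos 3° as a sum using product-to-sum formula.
sin 18° cos 3° = (1/2)[sin(18°+3°) + sin(18°-3°)]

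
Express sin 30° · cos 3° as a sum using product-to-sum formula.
sin 30° cos 3° = (1/2)[sin(30°+3°) + sin(30°-3°)]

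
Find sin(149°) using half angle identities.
sin(149°) = √((1 - cos 298°)/2) = 0.515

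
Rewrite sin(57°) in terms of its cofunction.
sin(57°) = cos(90° - 57°) = cos(33°)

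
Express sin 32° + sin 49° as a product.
sin 32° + sin 49° = 2 sin(40.5°) cos(-8.5°)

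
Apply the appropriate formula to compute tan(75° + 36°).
tan(75° + 36°) = (tan 75° + tan 36°)/(1 - tan 75° tan 36°) = -2.605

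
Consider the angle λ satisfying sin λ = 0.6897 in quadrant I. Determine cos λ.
cos λ = √(1 - sin²λ) = 0.7241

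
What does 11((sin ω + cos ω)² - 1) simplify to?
11((sin ω + cos ω)² - 1) = 11(sin(2ω)) (using Pythagorean + double angle)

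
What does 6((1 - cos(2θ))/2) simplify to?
6((1 - cos(2θ))/2) = 6(sin²θ) (using Power reduction)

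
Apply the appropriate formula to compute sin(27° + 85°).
sin(27° + 85°) = sin 27° cos 85° + cos 27° sin 85° = 0.9272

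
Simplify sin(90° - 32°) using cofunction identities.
sin(90° - 32°) = cos(32°)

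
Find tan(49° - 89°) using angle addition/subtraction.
tan(49° - 89°) = (tan 49° - tan 89°)/(1 + tan 49° tan 89°) = -0.8391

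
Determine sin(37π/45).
sin(37π/45) = 0.5299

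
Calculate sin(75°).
sin(75°) = (√6+√2)/4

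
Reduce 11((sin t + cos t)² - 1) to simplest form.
11((sin t + cos t)² - 1) = 11(sin(2t)) (using Pythagorean + double angle)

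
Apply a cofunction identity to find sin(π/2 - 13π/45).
sin(π/2 - 13π/45) = cos(13π/45) = 0.6157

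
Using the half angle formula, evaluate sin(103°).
sin(103°) = √((1 - cos 206°)/2) = 0.9744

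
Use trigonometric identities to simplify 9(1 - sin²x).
9(1 - sin²x) = 9(cos²x) (using Pythagorean identity)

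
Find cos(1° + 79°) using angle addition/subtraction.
cos(1° + 79°) = cos 1° cos 79° - sin 1° sin 79° = 0.1736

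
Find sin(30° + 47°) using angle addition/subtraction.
sin(30° + 47°) = sin 30° cos 47° + cos 30° sin 47° = 0.9744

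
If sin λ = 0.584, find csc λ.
csc λ = 1/sin λ = 1.712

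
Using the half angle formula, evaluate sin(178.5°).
sin(178.5°) = √((1 - cos 357°)/2) = 0.02618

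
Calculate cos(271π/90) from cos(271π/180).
cos(271π/90) = cos²271π/180 - sin²271π/180 = -0.9994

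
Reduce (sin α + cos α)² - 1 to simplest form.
(sin α + cos α)² - 1 = sin(2α) (using Pythagorean + double angle)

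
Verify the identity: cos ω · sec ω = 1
LHS = cos ω · (1/cos ω) = 1 = RHS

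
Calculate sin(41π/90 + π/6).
sin(41π/90 + π/6) = sin 41π/90 cos π/6 + cos 41π/90 sin π/6 = 0.9272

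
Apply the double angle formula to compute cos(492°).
cos(492°) = 1 - 2sin²246° = -0.6691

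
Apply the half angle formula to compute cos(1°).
cos(1°) = √((1 + cos 2°)/2) = 0.9998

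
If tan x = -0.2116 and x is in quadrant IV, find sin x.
sin x = -0.207 (using tan²x + 1 = sec²x)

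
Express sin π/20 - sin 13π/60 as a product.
sin π/20 - sin 13π/60 = 2 cos(2π/15) sin(-π/12)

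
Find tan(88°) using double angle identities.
tan(88°) = 2 tan 44° / (1 - tan²44°) = 28.64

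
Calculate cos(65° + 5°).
cos(65° + 5°) = cos 65° cos 5° - sin 65° sin 5° = 0.342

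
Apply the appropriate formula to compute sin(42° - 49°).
sin(42° - 49°) = sin 42° cos 49° - cos 42° sin 49° = -0.1219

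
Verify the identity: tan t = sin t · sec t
RHS = sin t · (1/cos t) = sin t/cos t = tan t = LHS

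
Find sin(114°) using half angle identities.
sin(114°) = √((1 - cos 228°)/2) = 0.9135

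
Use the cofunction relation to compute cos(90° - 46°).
cos(90° - 46°) = sin(46°) = 0.7193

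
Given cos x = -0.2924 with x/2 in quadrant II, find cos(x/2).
cos(x/2) = ±√((1 + cos x)/2); negative since x/2 ∈ QII, so cos(x/2) = -0.5948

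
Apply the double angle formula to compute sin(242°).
sin(242°) = 2 sin 121° cos 121° = -0.8829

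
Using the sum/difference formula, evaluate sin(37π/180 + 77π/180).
sin(37π/180 + 77π/180) = sin 37π/180 cos 77π/180 + cos 37π/180 sin 77π/180 = 0.9135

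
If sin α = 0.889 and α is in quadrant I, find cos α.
cos α = 0.4579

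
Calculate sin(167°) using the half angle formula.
sin(167°) = √((1 - cos 334°)/2) = 0.225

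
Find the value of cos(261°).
cos(261°) = -0.1564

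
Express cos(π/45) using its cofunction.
cos(π/45) = sin(π/2 - π/45) = sin(43π/90)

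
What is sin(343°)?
sin(343°) = -0.2924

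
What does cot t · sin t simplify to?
cot t · sin t = cos t (using Quotient identity)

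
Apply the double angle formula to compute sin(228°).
sin(228°) = 2 sin 114° cos 114° = -0.7431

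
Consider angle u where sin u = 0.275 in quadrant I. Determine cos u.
cos u = √(1 - sin²u) = 0.9614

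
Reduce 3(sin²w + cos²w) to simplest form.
3(sin²w + cos²w) = 3 (using Pythagorean identity)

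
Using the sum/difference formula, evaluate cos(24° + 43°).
cos(24° + 43°) = cos 24° cos 43° - sin 24° sin 43° = 0.3907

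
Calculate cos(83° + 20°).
cos(83° + 20°) = cos 83° cos 20° - sin 83° sin 20° = -0.225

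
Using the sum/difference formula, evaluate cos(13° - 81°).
cos(13° - 81°) = cos 13° cos 81° + sin 13° sin 81° = 0.3746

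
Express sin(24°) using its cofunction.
sin(24°) = cos(90° - 24°) = cos(66°)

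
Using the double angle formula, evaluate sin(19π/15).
sin(19π/15) = 2 sin 19π/30 cos 19π/30 = -0.7431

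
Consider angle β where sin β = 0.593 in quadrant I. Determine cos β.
cos β = √(1 - sin²β) = 0.8052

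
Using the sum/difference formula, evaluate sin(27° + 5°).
sin(27° + 5°) = sin 27° cos 5° + cos 27° sin 5° = 0.5299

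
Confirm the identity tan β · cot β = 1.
LHS = (sin β/cos β) · (cos β/sin β) = 1 = RHS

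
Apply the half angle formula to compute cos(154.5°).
cos(154.5°) = -√((1 + cos 309°)/2) = -0.9026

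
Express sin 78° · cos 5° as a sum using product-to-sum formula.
sin 78° cos 5° = (1/2)[sin(78°+5°) + sin(78°-5°)]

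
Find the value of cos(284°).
cos(284°) = 0.2419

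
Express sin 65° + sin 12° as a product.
sin 65° + sin 12° = 2 sin(38.5°) cos(26.5°)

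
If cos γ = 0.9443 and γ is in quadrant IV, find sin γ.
sin γ = -0.3291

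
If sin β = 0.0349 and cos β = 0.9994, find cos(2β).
cos(2β) = cos²β - sin²β = 0.9976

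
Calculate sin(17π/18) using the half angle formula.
sin(17π/18) = √((1 - cos 17π/9)/2) = 0.1736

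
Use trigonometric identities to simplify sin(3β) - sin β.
sin(3β) - sin β = 2 cos(2β) sin β (using Sum-to-product)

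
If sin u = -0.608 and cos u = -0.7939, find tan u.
tan u = sin u / cos u = 0.7658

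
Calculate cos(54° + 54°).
cos(54° + 54°) = cos 54° cos 54° - sin 54° sin 54° = -0.309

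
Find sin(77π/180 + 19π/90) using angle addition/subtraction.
sin(77π/180 + 19π/90) = sin 77π/180 cos 19π/90 + cos 77π/180 sin 19π/90 = 0.9063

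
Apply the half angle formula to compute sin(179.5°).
sin(179.5°) = √((1 - cos 359°)/2) = 0.008727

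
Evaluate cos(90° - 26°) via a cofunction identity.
cos(90° - 26°) = sin(26°) = 0.4384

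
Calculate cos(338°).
cos(338°) = 0.9272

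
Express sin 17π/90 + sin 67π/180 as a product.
sin 17π/90 + sin 67π/180 = 2 sin(101π/360) cos(-11π/120)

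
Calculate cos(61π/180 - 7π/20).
cos(61π/180 - 7π/20) = cos 61π/180 cos 7π/20 + sin 61π/180 sin 7π/20 = 0.9994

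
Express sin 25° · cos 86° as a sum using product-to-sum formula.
sin 25° cos 86° = (1/2)[sin(25°+86°) + sin(25°-86°)]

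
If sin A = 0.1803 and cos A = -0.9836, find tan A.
tan A = sin A / cos A = -0.1833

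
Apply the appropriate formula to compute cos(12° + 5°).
cos(12° + 5°) = cos 12° cos 5° - sin 12° sin 5° = 0.9563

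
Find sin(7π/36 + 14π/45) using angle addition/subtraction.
sin(7π/36 + 14π/45) = sin 7π/36 cos 14π/45 + cos 7π/36 sin 14π/45 = 0.9998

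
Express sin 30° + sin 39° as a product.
sin 30° + sin 39° = 2 sin(34.5°) cos(-4.5°)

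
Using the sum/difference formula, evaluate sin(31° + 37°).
sin(31° + 37°) = sin 31° cos 37° + cos 31° sin 37° = 0.9272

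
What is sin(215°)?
sin(215°) = -0.5736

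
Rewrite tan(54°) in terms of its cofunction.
tan(54°) = cot(90° - 54°) = cot(36°)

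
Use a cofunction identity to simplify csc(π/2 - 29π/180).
csc(π/2 - 29π/180) = sec(29π/180)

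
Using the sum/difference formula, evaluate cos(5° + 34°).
cos(5° + 34°) = cos 5° cos 34° - sin 5° sin 34° = 0.7771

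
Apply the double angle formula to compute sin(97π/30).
sin(97π/30) = 2 sin 97π/60 cos 97π/60 = -0.6691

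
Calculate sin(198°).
sin(198°) = -0.309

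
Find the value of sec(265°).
sec(265°) = -11.47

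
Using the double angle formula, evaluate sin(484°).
sin(484°) = 2 sin 242° cos 242° = 0.829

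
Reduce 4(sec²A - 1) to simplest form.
4(sec²A - 1) = 4(tan²A) (using Pythagorean identity)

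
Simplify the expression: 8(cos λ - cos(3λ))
8(cos λ - cos(3λ)) = 8(2 sin(2λ) sin λ) (using Sum-to-product)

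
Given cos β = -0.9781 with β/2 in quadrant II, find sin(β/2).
sin(β/2) = ±√((1 - cos β)/2); positive since β/2 ∈ QII, so sin(β/2) = 0.9945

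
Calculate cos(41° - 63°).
cos(41° - 63°) = cos 41° cos 63° + sin 41° sin 63° = 0.9272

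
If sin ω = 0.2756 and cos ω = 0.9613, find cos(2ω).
cos(2ω) = cos²ω - sin²ω = 0.8481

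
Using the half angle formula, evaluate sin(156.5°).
sin(156.5°) = √((1 - cos 313°)/2) = 0.3987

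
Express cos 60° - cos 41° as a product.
cos 60° - cos 41° = -2 sin(50.5°) sin(9.5°)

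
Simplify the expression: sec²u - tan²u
sec²u - tan²u = 1 (using Pythagorean identity)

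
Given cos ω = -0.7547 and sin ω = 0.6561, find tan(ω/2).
tan(ω/2) = sin ω / (1 + cos ω) = 2.675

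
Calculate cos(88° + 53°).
cos(88° + 53°) = cos 88° cos 53° - sin 88° sin 53° = -0.7771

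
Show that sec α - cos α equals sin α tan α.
LHS = 1/cos α - cos α = (1 - cos²α)/cos α = sin²α/cos α = sin α · (sin α/cos α) = sin α tan α = RHS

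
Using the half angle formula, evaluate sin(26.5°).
sin(26.5°) = √((1 - cos 53°)/2) = 0.4462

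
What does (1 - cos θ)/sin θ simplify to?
(1 - cos θ)/sin θ = tan(θ/2) (using Half angle)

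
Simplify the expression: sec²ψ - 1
sec²ψ - 1 = tan²ψ (using Pythagorean identity)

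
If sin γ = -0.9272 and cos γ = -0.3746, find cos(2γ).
cos(2γ) = cos²γ - sin²γ = -0.7194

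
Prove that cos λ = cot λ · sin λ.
RHS = (cos λ/sin λ) · sin λ = cos λ = LHS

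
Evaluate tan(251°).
tan(251°) = 2.904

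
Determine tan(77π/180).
tan(77π/180) = 4.331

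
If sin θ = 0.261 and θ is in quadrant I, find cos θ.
cos θ = 0.9653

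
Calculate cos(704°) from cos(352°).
cos(704°) = cos²352° - sin²352° = 0.9613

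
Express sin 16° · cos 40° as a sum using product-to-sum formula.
sin 16° cos 40° = (1/2)[sin(16°+40°) + sin(16°-40°)]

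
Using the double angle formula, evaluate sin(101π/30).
sin(101π/30) = 2 sin 101π/60 cos 101π/60 = -0.9135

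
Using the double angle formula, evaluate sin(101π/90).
sin(101π/90) = 2 sin 101π/180 cos 101π/180 = -0.3746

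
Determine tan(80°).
tan(80°) = 5.671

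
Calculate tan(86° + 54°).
tan(86° + 54°) = (tan 86° + tan 54°)/(1 - tan 86° tan 54°) = -0.8391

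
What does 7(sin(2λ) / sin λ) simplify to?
7(sin(2λ) / sin λ) = 7(2 cos λ) (using Double angle)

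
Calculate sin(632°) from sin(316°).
sin(632°) = 2 sin 316° cos 316° = -0.9994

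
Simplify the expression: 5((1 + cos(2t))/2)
5((1 + cos(2t))/2) = 5(cos²t) (using Power reduction)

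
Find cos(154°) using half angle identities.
cos(154°) = -√((1 + cos 308°)/2) = -0.8988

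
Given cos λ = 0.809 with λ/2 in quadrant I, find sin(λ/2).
sin(λ/2) = ±√((1 - cos λ)/2); positive since λ/2 ∈ QI, so sin(λ/2) = 0.309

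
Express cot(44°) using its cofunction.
cot(44°) = tan(90° - 44°) = tan(46°)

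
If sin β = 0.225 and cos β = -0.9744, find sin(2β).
sin(2β) = 2 sin β cos β = -0.4385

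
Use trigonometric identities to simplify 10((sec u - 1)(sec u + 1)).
10((sec u - 1)(sec u + 1)) = 10(tan²u) (using Diff. of squares)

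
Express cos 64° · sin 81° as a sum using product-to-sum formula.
cos 64° sin 81° = (1/2)[sin(64°+81°) - sin(64°-81°)]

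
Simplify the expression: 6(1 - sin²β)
6(1 - sin²β) = 6(cos²β) (using Pythagorean identity)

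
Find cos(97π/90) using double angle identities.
cos(97π/90) = 1 - 2sin²97π/180 = -0.9703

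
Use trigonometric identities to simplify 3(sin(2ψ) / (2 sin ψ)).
3(sin(2ψ) / (2 sin ψ)) = 3(cos ψ) (using Double angle)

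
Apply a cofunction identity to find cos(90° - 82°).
cos(90° - 82°) = sin(82°) = 0.9903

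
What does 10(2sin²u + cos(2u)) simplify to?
10(2sin²u + cos(2u)) = 10 (using Double angle)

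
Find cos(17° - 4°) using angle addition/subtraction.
cos(17° - 4°) = cos 17° cos 4° + sin 17° sin 4° = 0.9744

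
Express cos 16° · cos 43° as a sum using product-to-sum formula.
cos 16° cos 43° = (1/2)[cos(16°-43°) + cos(16°+43°)]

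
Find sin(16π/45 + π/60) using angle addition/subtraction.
sin(16π/45 + π/60) = sin 16π/45 cos π/60 + cos 16π/45 sin π/60 = 0.9205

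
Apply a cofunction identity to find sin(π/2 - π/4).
sin(π/2 - π/4) = cos(π/4) = √2/2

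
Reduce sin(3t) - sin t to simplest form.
sin(3t) - sin t = 2 cos(2t) sin t (using Sum-to-product)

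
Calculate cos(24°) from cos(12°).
cos(24°) = cos²12° - sin²12° = 0.9135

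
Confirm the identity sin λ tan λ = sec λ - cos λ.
RHS = 1/cos λ - cos λ = (1 - cos²λ)/cos λ = sin²λ/cos λ = sin λ · (sin λ/cos λ) = sin λ tan λ = LHS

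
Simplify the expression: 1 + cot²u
1 + cot²u = csc²u (using Pythagorean identity)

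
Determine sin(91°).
sin(91°) = 0.9998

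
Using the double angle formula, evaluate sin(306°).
sin(306°) = 2 sin 153° cos 153° = -0.809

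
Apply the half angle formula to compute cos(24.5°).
cos(24.5°) = √((1 + cos 49°)/2) = 0.91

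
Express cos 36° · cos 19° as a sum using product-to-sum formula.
cos 36° cos 19° = (1/2)[cos(36°-19°) + cos(36°+19°)]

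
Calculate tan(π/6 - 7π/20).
tan(π/6 - 7π/20) = (tan π/6 - tan 7π/20)/(1 + tan π/6 tan 7π/20) = -0.6494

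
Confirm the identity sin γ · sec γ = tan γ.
LHS = sin γ · (1/cos γ) = sin γ/cos γ = tan γ = RHS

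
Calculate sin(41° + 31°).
sin(41° + 31°) = sin 41° cos 31° + cos 41° sin 31° = 0.9511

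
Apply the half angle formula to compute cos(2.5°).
cos(2.5°) = √((1 + cos 5°)/2) = 0.999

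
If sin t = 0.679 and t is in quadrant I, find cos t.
cos t = 0.7341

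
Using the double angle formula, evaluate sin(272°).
sin(272°) = 2 sin 136° cos 136° = -0.9994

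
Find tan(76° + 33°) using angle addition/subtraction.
tan(76° + 33°) = (tan 76° + tan 33°)/(1 - tan 76° tan 33°) = -2.904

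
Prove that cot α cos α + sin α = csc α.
LHS = cos²α/sin α + sin α = (cos²α + sin²α)/sin α = 1/sin α = csc α = RHS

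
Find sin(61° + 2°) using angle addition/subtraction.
sin(61° + 2°) = sin 61° cos 2° + cos 61° sin 2° = 0.891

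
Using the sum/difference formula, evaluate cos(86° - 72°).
cos(86° - 72°) = cos 86° cos 72° + sin 86° sin 72° = 0.9703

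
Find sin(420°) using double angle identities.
sin(420°) = 2 sin 210° cos 210° = √3/2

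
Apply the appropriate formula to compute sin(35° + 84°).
sin(35° + 84°) = sin 35° cos 84° + cos 35° sin 84° = 0.8746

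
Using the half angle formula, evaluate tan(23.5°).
tan(23.5°) = sin 47° / (1 + cos 47°) = 0.4348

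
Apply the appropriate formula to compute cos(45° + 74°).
cos(45° + 74°) = cos 45° cos 74° - sin 45° sin 74° = -0.4848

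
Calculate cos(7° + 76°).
cos(7° + 76°) = cos 7° cos 76° - sin 7° sin 76° = 0.1219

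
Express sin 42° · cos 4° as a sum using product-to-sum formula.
sin 42° cos 4° = (1/2)[sin(42°+4°) + sin(42°-4°)]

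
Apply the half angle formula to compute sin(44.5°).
sin(44.5°) = √((1 - cos 89°)/2) = 0.7009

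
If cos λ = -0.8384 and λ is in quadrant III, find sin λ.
sin λ = -0.5451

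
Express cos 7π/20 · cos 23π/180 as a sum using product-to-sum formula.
cos 7π/20 cos 23π/180 = (1/2)[cos(7π/20-23π/180) + cos(7π/20+23π/180)]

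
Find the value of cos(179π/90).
cos(179π/90) = 0.9994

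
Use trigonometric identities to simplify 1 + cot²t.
1 + cot²t = csc²t (using Pythagorean identity)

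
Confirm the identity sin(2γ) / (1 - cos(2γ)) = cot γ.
LHS = 2 sin γ cos γ / (2sin²γ) = cos γ/sin γ = cot γ = RHS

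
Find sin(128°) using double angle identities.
sin(128°) = 2 sin 64° cos 64° = 0.788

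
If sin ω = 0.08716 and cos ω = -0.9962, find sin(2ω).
sin(2ω) = 2 sin ω cos ω = -0.1737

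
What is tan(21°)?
tan(21°) = 0.3839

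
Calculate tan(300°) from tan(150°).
tan(300°) = 2 tan 150° / (1 - tan²150°) = -√3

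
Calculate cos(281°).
cos(281°) = 0.1908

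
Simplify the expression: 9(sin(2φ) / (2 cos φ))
9(sin(2φ) / (2 cos φ)) = 9(sin φ) (using Double angle)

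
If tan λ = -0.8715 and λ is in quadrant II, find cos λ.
cos λ = -0.7539 (using tan²λ + 1 = sec²λ)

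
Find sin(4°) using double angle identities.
sin(4°) = 2 sin 2° cos 2° = 0.06976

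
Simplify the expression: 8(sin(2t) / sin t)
8(sin(2t) / sin t) = 8(2 cos t) (using Double angle)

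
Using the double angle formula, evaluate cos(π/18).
cos(π/18) = cos²π/36 - sin²π/36 = 0.9848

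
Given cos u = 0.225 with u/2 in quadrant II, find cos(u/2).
cos(u/2) = ±√((1 + cos u)/2); negative since u/2 ∈ QII, so cos(u/2) = -0.7826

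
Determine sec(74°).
sec(74°) = 3.628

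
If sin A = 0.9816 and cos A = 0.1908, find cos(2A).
cos(2A) = cos²A - sin²A = -0.9271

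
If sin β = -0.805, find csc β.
csc β = 1/sin β = -1.242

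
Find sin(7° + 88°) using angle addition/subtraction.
sin(7° + 88°) = sin 7° cos 88° + cos 7° sin 88° = 0.9962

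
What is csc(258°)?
csc(258°) = -1.022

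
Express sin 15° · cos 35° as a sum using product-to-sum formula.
sin 15° cos 35° = (1/2)[sin(15°+35°) + sin(15°-35°)]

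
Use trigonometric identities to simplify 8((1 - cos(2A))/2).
8((1 - cos(2A))/2) = 8(sin²A) (using Power reduction)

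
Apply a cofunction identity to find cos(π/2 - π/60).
cos(π/2 - π/60) = sin(π/60) = 0.05234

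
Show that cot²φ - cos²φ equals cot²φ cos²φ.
LHS = cos²φ/sin²φ - cos²φ = cos²φ(1/sin²φ - 1) = cos²φ · (1 - sin²φ)/sin²φ = cos²φ · cos²φ/sin²φ = cos²φ · cot²φ = RHS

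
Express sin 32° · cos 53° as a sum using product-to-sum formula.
sin 32° cos 53° = (1/2)[sin(32°+53°) + sin(32°-53°)]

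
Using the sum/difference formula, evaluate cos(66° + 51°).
cos(66° + 51°) = cos 66° cos 51° - sin 66° sin 51° = -0.454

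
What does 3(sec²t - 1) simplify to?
3(sec²t - 1) = 3(tan²t) (using Pythagorean identity)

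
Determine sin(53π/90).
sin(53π/90) = 0.9613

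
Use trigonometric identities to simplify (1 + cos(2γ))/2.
(1 + cos(2γ))/2 = cos²γ (using Power reduction)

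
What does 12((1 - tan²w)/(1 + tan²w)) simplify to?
12((1 - tan²w)/(1 + tan²w)) = 12(cos(2w)) (using Double angle)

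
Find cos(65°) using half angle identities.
cos(65°) = √((1 + cos 130°)/2) = 0.4226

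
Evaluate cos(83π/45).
cos(83π/45) = 0.8829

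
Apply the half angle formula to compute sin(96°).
sin(96°) = √((1 - cos 192°)/2) = 0.9945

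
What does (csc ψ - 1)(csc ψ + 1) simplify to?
(csc ψ - 1)(csc ψ + 1) = cot²ψ (using Diff. of squares)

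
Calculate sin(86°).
sin(86°) = 0.9976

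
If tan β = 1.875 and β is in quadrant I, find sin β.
sin β = 0.8824 (using tan²β + 1 = sec²β)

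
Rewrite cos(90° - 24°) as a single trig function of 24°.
cos(90° - 24°) = sin(24°)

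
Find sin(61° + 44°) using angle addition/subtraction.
sin(61° + 44°) = sin 61° cos 44° + cos 61° sin 44° = (√6+√2)/4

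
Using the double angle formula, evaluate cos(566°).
cos(566°) = cos²283° - sin²283° = -0.8988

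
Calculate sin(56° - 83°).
sin(56° - 83°) = sin 56° cos 83° - cos 56° sin 83° = -0.454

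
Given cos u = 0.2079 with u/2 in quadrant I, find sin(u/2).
sin(u/2) = ±√((1 - cos u)/2); positive since u/2 ∈ QI, so sin(u/2) = 0.6293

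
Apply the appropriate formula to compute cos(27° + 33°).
cos(27° + 33°) = cos 27° cos 33° - sin 27° sin 33° = 1/2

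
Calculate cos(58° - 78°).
cos(58° - 78°) = cos 58° cos 78° + sin 58° sin 78° = 0.9397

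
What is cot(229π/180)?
cot(229π/180) = 0.8693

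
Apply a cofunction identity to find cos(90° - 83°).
cos(90° - 83°) = sin(83°) = 0.9925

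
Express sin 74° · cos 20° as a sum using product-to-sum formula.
sin 74° cos 20° = (1/2)[sin(74°+20°) + sin(74°-20°)]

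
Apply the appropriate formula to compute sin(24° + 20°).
sin(24° + 20°) = sin 24° cos 20° + cos 24° sin 20° = 0.6947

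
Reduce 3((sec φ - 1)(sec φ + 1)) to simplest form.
3((sec φ - 1)(sec φ + 1)) = 3(tan²φ) (using Diff. of squares)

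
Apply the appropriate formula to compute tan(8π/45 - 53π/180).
tan(8π/45 - 53π/180) = (tan 8π/45 - tan 53π/180)/(1 + tan 8π/45 tan 53π/180) = -0.3839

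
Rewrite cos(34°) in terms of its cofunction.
cos(34°) = sin(90° - 34°) = sin(56°)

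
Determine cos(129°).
cos(129°) = -0.6293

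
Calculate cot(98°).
cot(98°) = -0.1405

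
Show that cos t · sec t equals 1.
LHS = cos t · (1/cos t) = 1 = RHS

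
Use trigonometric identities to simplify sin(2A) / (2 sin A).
sin(2A) / (2 sin A) = cos A (using Double angle)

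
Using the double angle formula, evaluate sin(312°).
sin(312°) = 2 sin 156° cos 156° = -0.7431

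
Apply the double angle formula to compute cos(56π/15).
cos(56π/15) = cos²28π/15 - sin²28π/15 = 0.6691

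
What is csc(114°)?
csc(114°) = 1.095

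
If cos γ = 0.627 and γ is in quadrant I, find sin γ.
sin γ = 0.779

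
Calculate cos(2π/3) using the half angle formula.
cos(2π/3) = -√((1 + cos 4π/3)/2) = -1/2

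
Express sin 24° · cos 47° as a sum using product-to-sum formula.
sin 24° cos 47° = (1/2)[sin(24°+47°) + sin(24°-47°)]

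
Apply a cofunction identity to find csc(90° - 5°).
csc(90° - 5°) = sec(5°) = 1.004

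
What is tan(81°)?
tan(81°) = 6.314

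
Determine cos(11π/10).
cos(11π/10) = -0.9511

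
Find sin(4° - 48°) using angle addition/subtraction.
sin(4° - 48°) = sin 4° cos 48° - cos 4° sin 48° = -0.6947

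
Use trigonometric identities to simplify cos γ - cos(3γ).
cos γ - cos(3γ) = 2 sin(2γ) sin γ (using Sum-to-product)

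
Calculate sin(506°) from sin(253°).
sin(506°) = 2 sin 253° cos 253° = 0.5592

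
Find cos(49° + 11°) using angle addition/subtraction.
cos(49° + 11°) = cos 49° cos 11° - sin 49° sin 11° = 1/2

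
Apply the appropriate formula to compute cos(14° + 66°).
cos(14° + 66°) = cos 14° cos 66° - sin 14° sin 66° = 0.1736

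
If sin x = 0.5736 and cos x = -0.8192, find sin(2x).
sin(2x) = 2 sin x cos x = -0.9398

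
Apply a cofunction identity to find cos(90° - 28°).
cos(90° - 28°) = sin(28°) = 0.4695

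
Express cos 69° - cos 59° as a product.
cos 69° - cos 59° = -2 sin(64°) sin(5°)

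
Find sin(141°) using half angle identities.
sin(141°) = √((1 - cos 282°)/2) = 0.6293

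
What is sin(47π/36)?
sin(47π/36) = -0.8192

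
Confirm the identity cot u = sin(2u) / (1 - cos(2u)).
RHS = 2 sin u cos u / (2sin²u) = cos u/sin u = cot u = LHS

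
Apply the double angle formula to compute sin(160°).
sin(160°) = 2 sin 80° cos 80° = 0.342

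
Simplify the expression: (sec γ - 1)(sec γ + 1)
(sec γ - 1)(sec γ + 1) = tan²γ (using Diff. of squares)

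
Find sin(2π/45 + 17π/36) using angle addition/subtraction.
sin(2π/45 + 17π/36) = sin 2π/45 cos 17π/36 + cos 2π/45 sin 17π/36 = 0.9986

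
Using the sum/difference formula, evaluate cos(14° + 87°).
cos(14° + 87°) = cos 14° cos 87° - sin 14° sin 87° = -0.1908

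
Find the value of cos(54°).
cos(54°) = 0.5878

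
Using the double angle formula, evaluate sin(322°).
sin(322°) = 2 sin 161° cos 161° = -0.6157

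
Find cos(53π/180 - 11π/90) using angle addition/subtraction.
cos(53π/180 - 11π/90) = cos 53π/180 cos 11π/90 + sin 53π/180 sin 11π/90 = 0.8572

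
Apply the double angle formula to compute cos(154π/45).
cos(154π/45) = cos²77π/45 - sin²77π/45 = -0.2419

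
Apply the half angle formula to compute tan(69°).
tan(69°) = sin 138° / (1 + cos 138°) = 2.605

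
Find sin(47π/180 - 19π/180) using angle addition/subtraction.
sin(47π/180 - 19π/180) = sin 47π/180 cos 19π/180 - cos 47π/180 sin 19π/180 = 0.4695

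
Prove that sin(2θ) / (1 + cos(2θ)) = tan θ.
LHS = 2 sin θ cos θ / (2cos²θ) = sin θ/cos θ = tan θ = RHS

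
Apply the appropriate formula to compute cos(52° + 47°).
cos(52° + 47°) = cos 52° cos 47° - sin 52° sin 47° = -0.1564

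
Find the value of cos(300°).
cos(300°) = 1/2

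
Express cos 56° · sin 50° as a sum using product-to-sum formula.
cos 56° sin 50° = (1/2)[sin(56°+50°) - sin(56°-50°)]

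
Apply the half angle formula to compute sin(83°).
sin(83°) = √((1 - cos 166°)/2) = 0.9925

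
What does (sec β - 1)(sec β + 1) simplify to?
(sec β - 1)(sec β + 1) = tan²β (using Diff. of squares)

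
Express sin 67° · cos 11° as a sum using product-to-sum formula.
sin 67° cos 11° = (1/2)[sin(67°+11°) + sin(67°-11°)]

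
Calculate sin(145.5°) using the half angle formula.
sin(145.5°) = √((1 - cos 291°)/2) = 0.5664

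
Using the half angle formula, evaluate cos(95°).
cos(95°) = -√((1 + cos 190°)/2) = -0.08716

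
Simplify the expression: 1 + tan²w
1 + tan²w = sec²w (using Pythagorean identity)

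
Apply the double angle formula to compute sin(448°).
sin(448°) = 2 sin 224° cos 224° = 0.9994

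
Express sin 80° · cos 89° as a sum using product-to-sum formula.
sin 80° cos 89° = (1/2)[sin(80°+89°) + sin(80°-89°)]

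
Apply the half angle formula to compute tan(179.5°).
tan(179.5°) = sin 359° / (1 + cos 359°) = -0.008727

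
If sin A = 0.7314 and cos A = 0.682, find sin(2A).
sin(2A) = 2 sin A cos A = 0.9976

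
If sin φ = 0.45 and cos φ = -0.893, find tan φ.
tan φ = sin φ / cos φ = -0.5039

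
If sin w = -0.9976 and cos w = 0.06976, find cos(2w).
cos(2w) = cos²w - sin²w = -0.9903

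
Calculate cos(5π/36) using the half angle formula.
cos(5π/36) = √((1 + cos 5π/18)/2) = 0.9063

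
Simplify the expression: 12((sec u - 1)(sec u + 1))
12((sec u - 1)(sec u + 1)) = 12(tan²u) (using Diff. of squares)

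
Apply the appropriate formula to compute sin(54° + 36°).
sin(54° + 36°) = sin 54° cos 36° + cos 54° sin 36° = 1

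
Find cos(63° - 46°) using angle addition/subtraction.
cos(63° - 46°) = cos 63° cos 46° + sin 63° sin 46° = 0.9563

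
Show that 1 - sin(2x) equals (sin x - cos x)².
RHS = sin²x - 2 sin x cos x + cos²x = (sin²x + cos²x) - 2 sin x cos x = 1 - sin(2x) = LHS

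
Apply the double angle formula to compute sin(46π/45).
sin(46π/45) = 2 sin 23π/45 cos 23π/45 = -0.06976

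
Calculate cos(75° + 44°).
cos(75° + 44°) = cos 75° cos 44° - sin 75° sin 44° = -0.4848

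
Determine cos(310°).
cos(310°) = 0.6428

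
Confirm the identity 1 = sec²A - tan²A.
RHS = 1/cos²A - sin²A/cos²A = (1 - sin²A)/cos²A = cos²A/cos²A = 1 = LHS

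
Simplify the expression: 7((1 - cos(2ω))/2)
7((1 - cos(2ω))/2) = 7(sin²ω) (using Power reduction)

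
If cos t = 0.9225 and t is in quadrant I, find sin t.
sin t = 0.386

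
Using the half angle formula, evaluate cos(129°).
cos(129°) = -√((1 + cos 258°)/2) = -0.6293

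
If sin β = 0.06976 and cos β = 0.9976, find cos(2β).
cos(2β) = cos²β - sin²β = 0.9903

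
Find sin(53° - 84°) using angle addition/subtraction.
sin(53° - 84°) = sin 53° cos 84° - cos 53° sin 84° = -0.515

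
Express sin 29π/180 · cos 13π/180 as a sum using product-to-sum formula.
sin 29π/180 cos 13π/180 = (1/2)[sin(29π/180+13π/180) + sin(29π/180-13π/180)]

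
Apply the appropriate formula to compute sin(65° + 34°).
sin(65° + 34°) = sin 65° cos 34° + cos 65° sin 34° = 0.9877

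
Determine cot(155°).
cot(155°) = -2.145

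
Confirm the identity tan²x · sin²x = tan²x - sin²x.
RHS = sin²x/cos²x - sin²x = sin²x(1/cos²x - 1) = sin²x · (1 - cos²x)/cos²x = sin²x · sin²x/cos²x = sin²x · tan²x = LHS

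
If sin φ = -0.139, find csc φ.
csc φ = 1/sin φ = -7.194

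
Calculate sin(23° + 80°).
sin(23° + 80°) = sin 23° cos 80° + cos 23° sin 80° = 0.9744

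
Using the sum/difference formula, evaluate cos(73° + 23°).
cos(73° + 23°) = cos 73° cos 23° - sin 73° sin 23° = -0.1045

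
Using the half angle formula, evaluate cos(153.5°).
cos(153.5°) = -√((1 + cos 307°)/2) = -0.8949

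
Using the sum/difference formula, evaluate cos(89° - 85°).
cos(89° - 85°) = cos 89° cos 85° + sin 89° sin 85° = 0.9976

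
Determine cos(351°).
cos(351°) = 0.9877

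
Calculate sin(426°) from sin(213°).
sin(426°) = 2 sin 213° cos 213° = 0.9135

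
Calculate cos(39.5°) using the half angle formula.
cos(39.5°) = √((1 + cos 79°)/2) = 0.7716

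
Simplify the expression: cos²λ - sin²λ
cos²λ - sin²λ = cos(2λ) (using Double angle)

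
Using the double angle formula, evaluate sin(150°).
sin(150°) = 2 sin 75° cos 75° = 1/2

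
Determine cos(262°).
cos(262°) = -0.1392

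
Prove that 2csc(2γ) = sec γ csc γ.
LHS = 2/sin(2γ) = 2/(2 sin γ cos γ) = 1/(sin γ cos γ) = (1/cos γ)(1/sin γ) = sec γ csc γ = RHS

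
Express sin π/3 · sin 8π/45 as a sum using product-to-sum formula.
sin π/3 sin 8π/45 = (1/2)[cos(π/3-8π/45) - cos(π/3+8π/45)]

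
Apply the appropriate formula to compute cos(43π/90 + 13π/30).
cos(43π/90 + 13π/30) = cos 43π/90 cos 13π/30 - sin 43π/90 sin 13π/30 = -0.9613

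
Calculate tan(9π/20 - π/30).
tan(9π/20 - π/30) = (tan 9π/20 - tan π/30)/(1 + tan 9π/20 tan π/30) = 2+√3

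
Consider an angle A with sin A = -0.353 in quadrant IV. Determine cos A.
cos A = √(1 - sin²A) = 0.9356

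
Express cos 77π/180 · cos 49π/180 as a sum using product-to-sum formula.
cos 77π/180 cos 49π/180 = (1/2)[cos(77π/180-49π/180) + cos(77π/180+49π/180)]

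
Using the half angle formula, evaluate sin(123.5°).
sin(123.5°) = √((1 - cos 247°)/2) = 0.8339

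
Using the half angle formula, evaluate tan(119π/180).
tan(119π/180) = sin 119π/90 / (1 + cos 119π/90) = -1.804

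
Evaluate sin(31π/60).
sin(31π/60) = 0.9986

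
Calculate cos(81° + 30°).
cos(81° + 30°) = cos 81° cos 30° - sin 81° sin 30° = -0.3584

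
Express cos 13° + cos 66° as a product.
cos 13° + cos 66° = 2 cos(39.5°) cos(-26.5°)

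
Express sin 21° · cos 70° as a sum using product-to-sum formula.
sin 21° cos 70° = (1/2)[sin(21°+70°) + sin(21°-70°)]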